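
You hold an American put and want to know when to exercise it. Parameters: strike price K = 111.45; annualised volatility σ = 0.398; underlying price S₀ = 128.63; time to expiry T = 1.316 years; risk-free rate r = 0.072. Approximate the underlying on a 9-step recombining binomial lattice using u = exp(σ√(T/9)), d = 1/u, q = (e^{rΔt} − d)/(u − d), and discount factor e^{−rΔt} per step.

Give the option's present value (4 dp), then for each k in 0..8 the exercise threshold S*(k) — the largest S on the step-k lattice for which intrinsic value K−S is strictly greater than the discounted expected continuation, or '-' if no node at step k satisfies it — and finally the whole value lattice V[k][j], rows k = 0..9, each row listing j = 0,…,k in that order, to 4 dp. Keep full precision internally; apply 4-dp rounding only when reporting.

params: Δt=0.14622 u=1.16438 d=0.85882 q=0.49666 e^(-rΔt)=0.98953
t_9 payoffs: 78.7551 67.1227 51.3516 29.9693 0.9795 0.0000 0.0000 0.0000 0.0000 0.0000
t_8: node(8,0) S=38.0694 payoff=73.3806 vs cont=72.2134 → 73.3806 [stop]  node(8,1) S=51.6140 payoff=59.8360 vs cont=58.6688 → 59.8360 [stop]  node(8,2) S=69.9776 payoff=41.4724 vs cont=40.3052 → 41.4724 [stop]  node(8,3) S=94.8747 payoff=16.5753 vs cont=15.4081 → 16.5753 [stop]  node(8,4) S=128.6300 payoff=0.0000 vs cont=0.4878 → 0.4878 [wait]  node(8,5) S=174.3950 payoff=0.0000 vs cont=0.0000 → 0.0000 [wait]  node(8,6) S=236.4425 payoff=0.0000 vs cont=0.0000 → 0.0000 [wait]  node(8,7) S=320.5659 payoff=0.0000 vs cont=0.0000 → 0.0000 [wait]  node(8,8) S=434.6192 payoff=0.0000 vs cont=0.0000 → 0.0000 [wait]  ⇒ S*(8)=94.8747
t_7: node(7,0) S=44.3273 payoff=67.1227 vs cont=65.9555 → 67.1227 [stop]  node(7,1) S=60.0984 payoff=51.3516 vs cont=50.1844 → 51.3516 [stop]  node(7,2) S=81.4807 payoff=29.9693 vs cont=28.8021 → 29.9693 [stop]  node(7,3) S=110.4705 payoff=0.9795 vs cont=8.4953 → 8.4953 [wait]  node(7,4) S=149.7746 payoff=0.0000 vs cont=0.2430 → 0.2430 [wait]  node(7,5) S=203.0625 payoff=0.0000 vs cont=0.0000 → 0.0000 [wait]  node(7,6) S=275.3096 payoff=0.0000 vs cont=0.0000 → 0.0000 [wait]  node(7,7) S=373.2614 payoff=0.0000 vs cont=0.0000 → 0.0000 [wait]  ⇒ S*(7)=81.4807
t_6: node(6,0) S=51.6140 payoff=59.8360 vs cont=58.6688 → 59.8360 [stop]  node(6,1) S=69.9776 payoff=41.4724 vs cont=40.3052 → 41.4724 [stop]  node(6,2) S=94.8747 payoff=16.5753 vs cont=19.1018 → 19.1018 [wait]  node(6,3) S=128.6300 payoff=0.0000 vs cont=4.3507 → 4.3507 [wait]  node(6,4) S=174.3950 payoff=0.0000 vs cont=0.1210 → 0.1210 [wait]  node(6,5) S=236.4425 payoff=0.0000 vs cont=0.0000 → 0.0000 [wait]  node(6,6) S=320.5659 payoff=0.0000 vs cont=0.0000 → 0.0000 [wait]  ⇒ S*(6)=69.9776
t_5: node(5,0) S=60.0984 payoff=51.3516 vs cont=50.1844 → 51.3516 [stop]  node(5,1) S=81.4807 payoff=29.9693 vs cont=30.0438 → 30.0438 [wait]  node(5,2) S=110.4705 payoff=0.9795 vs cont=11.6521 → 11.6521 [wait]  node(5,3) S=149.7746 payoff=0.0000 vs cont=2.2264 → 2.2264 [wait]  node(5,4) S=203.0625 payoff=0.0000 vs cont=0.0603 → 0.0603 [wait]  node(5,5) S=275.3096 payoff=0.0000 vs cont=0.0000 → 0.0000 [wait]  ⇒ S*(5)=60.0984
t_4: node(4,0) S=69.9776 payoff=41.4724 vs cont=40.3418 → 41.4724 [stop]  node(4,1) S=94.8747 payoff=16.5753 vs cont=20.6904 → 20.6904 [wait]  node(4,2) S=128.6300 payoff=0.0000 vs cont=6.8977 → 6.8977 [wait]  node(4,3) S=174.3950 payoff=0.0000 vs cont=1.1385 → 1.1385 [wait]  node(4,4) S=236.4425 payoff=0.0000 vs cont=0.0300 → 0.0300 [wait]  ⇒ S*(4)=69.9776
t_3: node(3,0) S=81.4807 payoff=29.9693 vs cont=30.8245 → 30.8245 [wait]  node(3,1) S=110.4705 payoff=0.9795 vs cont=13.6951 → 13.6951 [wait]  node(3,2) S=149.7746 payoff=0.0000 vs cont=3.9951 → 3.9951 [wait]  node(3,3) S=203.0625 payoff=0.0000 vs cont=0.5818 → 0.5818 [wait]  ⇒ S*(3)=-
t_2: node(2,0) S=94.8747 payoff=16.5753 vs cont=22.0833 → 22.0833 [wait]  node(2,1) S=128.6300 payoff=0.0000 vs cont=8.7845 → 8.7845 [wait]  node(2,2) S=174.3950 payoff=0.0000 vs cont=2.2757 → 2.2757 [wait]  ⇒ S*(2)=-
t_1: node(1,0) S=110.4705 payoff=0.9795 vs cont=15.3162 → 15.3162 [wait]  node(1,1) S=149.7746 payoff=0.0000 vs cont=5.4937 → 5.4937 [wait]  ⇒ S*(1)=-
t_0: node(0,0) S=128.6300 payoff=0.0000 vs cont=10.3284 → 10.3284 [wait]  ⇒ S*(0)=-

price = 10.3284
boundary = - - - - 69.9776 60.0984 69.9776 81.4807 94.8747
tree:
10.3284
15.3162 5.4937
22.0833 8.7845 2.2757
30.8245 13.6951 3.9951 0.5818
41.4724 20.6904 6.8977 1.1385 0.0300
51.3516 30.0438 11.6521 2.2264 0.0603 0.0000
59.8360 41.4724 19.1018 4.3507 0.1210 0.0000 0.0000
67.1227 51.3516 29.9693 8.4953 0.2430 0.0000 0.0000 0.0000
73.3806 59.8360 41.4724 16.5753 0.4878 0.0000 0.0000 0.0000 0.0000
78.7551 67.1227 51.3516 29.9693 0.9795 0.0000 0.0000 0.0000 0.0000 0.0000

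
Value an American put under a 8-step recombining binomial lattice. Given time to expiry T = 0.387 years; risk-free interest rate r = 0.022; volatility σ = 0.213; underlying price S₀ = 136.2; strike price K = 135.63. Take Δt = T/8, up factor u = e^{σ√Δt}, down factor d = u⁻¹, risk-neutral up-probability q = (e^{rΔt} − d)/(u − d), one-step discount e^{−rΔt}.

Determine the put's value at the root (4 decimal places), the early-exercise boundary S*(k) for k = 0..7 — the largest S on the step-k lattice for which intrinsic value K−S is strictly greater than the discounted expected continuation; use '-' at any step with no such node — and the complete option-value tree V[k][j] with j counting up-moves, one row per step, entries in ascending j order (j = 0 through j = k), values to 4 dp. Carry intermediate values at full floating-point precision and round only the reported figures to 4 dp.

Δt=0.04838  u=1.04796  d=0.95423  q=0.49965  discount=0.99894
step 8 (expiry): payoffs max(K−S,0) = 42.0009 32.8041 22.7040 11.6118 0.0000 0.0000 0.0000 0.0000 0.0000
step 7: (k=7,j=0): S=98.1198, (K−S)⁺=37.5102, hold=37.3659 ⇒ V=37.5102 exercise | (k=7,j=1): S=107.7577, (K−S)⁺=27.8723, hold=27.7281 ⇒ V=27.8723 exercise | (k=7,j=2): S=118.3422, (K−S)⁺=17.2878, hold=17.1435 ⇒ V=17.2878 exercise | (k=7,j=3): S=129.9665, (K−S)⁺=5.6635, hold=5.8038 ⇒ V=5.8038 continue | (k=7,j=4): S=142.7325, (K−S)⁺=0.0000, hold=0.0000 ⇒ V=0.0000 continue | (k=7,j=5): S=156.7525, (K−S)⁺=0.0000, hold=0.0000 ⇒ V=0.0000 continue | (k=7,j=6): S=172.1496, (K−S)⁺=0.0000, hold=0.0000 ⇒ V=0.0000 continue | (k=7,j=7): S=189.0591, (K−S)⁺=0.0000, hold=0.0000 ⇒ V=0.0000 continue  boundary S*=118.3422
step 6: (k=6,j=0): S=102.8259, (K−S)⁺=32.8041, hold=32.6599 ⇒ V=32.8041 exercise | (k=6,j=1): S=112.9260, (K−S)⁺=22.7040, hold=22.5597 ⇒ V=22.7040 exercise | (k=6,j=2): S=124.0182, (K−S)⁺=11.6118, hold=11.5375 ⇒ V=11.6118 exercise | (k=6,j=3): S=136.2000, (K−S)⁺=0.0000, hold=2.9008 ⇒ V=2.9008 continue | (k=6,j=4): S=149.5783, (K−S)⁺=0.0000, hold=0.0000 ⇒ V=0.0000 continue | (k=6,j=5): S=164.2707, (K−S)⁺=0.0000, hold=0.0000 ⇒ V=0.0000 continue | (k=6,j=6): S=180.4063, (K−S)⁺=0.0000, hold=0.0000 ⇒ V=0.0000 continue  boundary S*=124.0182
step 5: (k=5,j=0): S=107.7577, (K−S)⁺=27.8723, hold=27.7281 ⇒ V=27.8723 exercise | (k=5,j=1): S=118.3422, (K−S)⁺=17.2878, hold=17.1435 ⇒ V=17.2878 exercise | (k=5,j=2): S=129.9665, (K−S)⁺=5.6635, hold=7.2516 ⇒ V=7.2516 continue | (k=5,j=3): S=142.7325, (K−S)⁺=0.0000, hold=1.4499 ⇒ V=1.4499 continue | (k=5,j=4): S=156.7525, (K−S)⁺=0.0000, hold=0.0000 ⇒ V=0.0000 continue | (k=5,j=5): S=172.1496, (K−S)⁺=0.0000, hold=0.0000 ⇒ V=0.0000 continue  boundary S*=118.3422
step 4: (k=4,j=0): S=112.9260, (K−S)⁺=22.7040, hold=22.5597 ⇒ V=22.7040 exercise | (k=4,j=1): S=124.0182, (K−S)⁺=11.6118, hold=12.2601 ⇒ V=12.2601 continue | (k=4,j=2): S=136.2000, (K−S)⁺=0.0000, hold=4.3481 ⇒ V=4.3481 continue | (k=4,j=3): S=149.5783, (K−S)⁺=0.0000, hold=0.7247 ⇒ V=0.7247 continue | (k=4,j=4): S=164.2707, (K−S)⁺=0.0000, hold=0.0000 ⇒ V=0.0000 continue  boundary S*=112.9260
step 3: (k=3,j=0): S=118.3422, (K−S)⁺=17.2878, hold=17.4671 ⇒ V=17.4671 continue | (k=3,j=1): S=129.9665, (K−S)⁺=5.6635, hold=8.2981 ⇒ V=8.2981 continue | (k=3,j=2): S=142.7325, (K−S)⁺=0.0000, hold=2.5350 ⇒ V=2.5350 continue | (k=3,j=3): S=156.7525, (K−S)⁺=0.0000, hold=0.3622 ⇒ V=0.3622 continue  boundary S*=-
step 2: (k=2,j=0): S=124.0182, (K−S)⁺=11.6118, hold=12.8721 ⇒ V=12.8721 continue | (k=2,j=1): S=136.2000, (K−S)⁺=0.0000, hold=5.4128 ⇒ V=5.4128 continue | (k=2,j=2): S=149.5783, (K−S)⁺=0.0000, hold=1.4478 ⇒ V=1.4478 continue  boundary S*=-
step 1: (k=1,j=0): S=129.9665, (K−S)⁺=5.6635, hold=9.1353 ⇒ V=9.1353 continue | (k=1,j=1): S=142.7325, (K−S)⁺=0.0000, hold=3.4280 ⇒ V=3.4280 continue  boundary S*=-
step 0: (k=0,j=0): S=136.2000, (K−S)⁺=0.0000, hold=6.2770 ⇒ V=6.2770 continue  boundary S*=-

price = 6.2770
boundary = - - - - 112.9260 118.3422 124.0182 118.3422
tree:
6.2770
9.1353 3.4280
12.8721 5.4128 1.4478
17.4671 8.2981 2.5350 0.3622
22.7040 12.2601 4.3481 0.7247 0.0000
27.8723 17.2878 7.2516 1.4499 0.0000 0.0000
32.8041 22.7040 11.6118 2.9008 0.0000 0.0000 0.0000
37.5102 27.8723 17.2878 5.8038 0.0000 0.0000 0.0000 0.0000
42.0009 32.8041 22.7040 11.6118 0.0000 0.0000 0.0000 0.0000 0.0000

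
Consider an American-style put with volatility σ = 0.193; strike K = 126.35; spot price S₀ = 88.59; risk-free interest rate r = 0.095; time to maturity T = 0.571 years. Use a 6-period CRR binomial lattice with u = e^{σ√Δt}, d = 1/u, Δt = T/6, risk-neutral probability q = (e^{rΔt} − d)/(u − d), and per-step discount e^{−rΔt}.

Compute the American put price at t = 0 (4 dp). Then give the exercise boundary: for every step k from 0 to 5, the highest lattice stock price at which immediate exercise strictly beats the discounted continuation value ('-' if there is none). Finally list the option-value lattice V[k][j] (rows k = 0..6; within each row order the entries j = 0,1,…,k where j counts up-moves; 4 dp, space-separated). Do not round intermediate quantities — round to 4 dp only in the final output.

price = 37.7600
boundary = 88.5900 94.0247 99.7928 105.9148 112.4124 119.3085
tree:
37.7600
42.8806 32.3253
47.7052 37.7600 26.5572
52.2509 42.8806 32.3253 20.4352
56.5339 47.7052 37.7600 26.5572 13.9376
60.5694 52.2509 42.8806 32.3253 20.4352 7.0415
64.3716 56.5339 47.7052 37.7600 26.5572 13.9376 0.0000

params: Δt=0.09517 u=1.06135 d=0.94220 q=0.56134 e^(-rΔt)=0.99100
t_6 payoffs: 64.3716 56.5339 47.7052 37.7600 26.5572 13.9376 0.0000
t_5: node(5,0) S=65.7806 payoff=60.5694 vs cont=59.4322 → 60.5694 [stop]  node(5,1) S=74.0991 payoff=52.2509 vs cont=51.1138 → 52.2509 [stop]  node(5,2) S=83.4694 payoff=42.8806 vs cont=41.7434 → 42.8806 [stop]  node(5,3) S=94.0247 payoff=32.3253 vs cont=31.1881 → 32.3253 [stop]  node(5,4) S=105.9148 payoff=20.4352 vs cont=19.2980 → 20.4352 [stop]  node(5,5) S=119.3085 payoff=7.0415 vs cont=6.0588 → 7.0415 [stop]  ⇒ S*(5)=119.3085
t_4: node(4,0) S=69.8161 payoff=56.5339 vs cont=55.3968 → 56.5339 [stop]  node(4,1) S=78.6448 payoff=47.7052 vs cont=46.5680 → 47.7052 [stop]  node(4,2) S=88.5900 payoff=37.7600 vs cont=36.6228 → 37.7600 [stop]  node(4,3) S=99.7928 payoff=26.5572 vs cont=25.4200 → 26.5572 [stop]  node(4,4) S=112.4124 payoff=13.9376 vs cont=12.8005 → 13.9376 [stop]  ⇒ S*(4)=112.4124
t_3: node(3,0) S=74.0991 payoff=52.2509 vs cont=51.1138 → 52.2509 [stop]  node(3,1) S=83.4694 payoff=42.8806 vs cont=41.7434 → 42.8806 [stop]  node(3,2) S=94.0247 payoff=32.3253 vs cont=31.1881 → 32.3253 [stop]  node(3,3) S=105.9148 payoff=20.4352 vs cont=19.2980 → 20.4352 [stop]  ⇒ S*(3)=105.9148
t_2: node(2,0) S=78.6448 payoff=47.7052 vs cont=46.5680 → 47.7052 [stop]  node(2,1) S=88.5900 payoff=37.7600 vs cont=36.6228 → 37.7600 [stop]  node(2,2) S=99.7928 payoff=26.5572 vs cont=25.4200 → 26.5572 [stop]  ⇒ S*(2)=99.7928
t_1: node(1,0) S=83.4694 payoff=42.8806 vs cont=41.7434 → 42.8806 [stop]  node(1,1) S=94.0247 payoff=32.3253 vs cont=31.1881 → 32.3253 [stop]  ⇒ S*(1)=94.0247
t_0: node(0,0) S=88.5900 payoff=37.7600 vs cont=36.6228 → 37.7600 [stop]  ⇒ S*(0)=88.5900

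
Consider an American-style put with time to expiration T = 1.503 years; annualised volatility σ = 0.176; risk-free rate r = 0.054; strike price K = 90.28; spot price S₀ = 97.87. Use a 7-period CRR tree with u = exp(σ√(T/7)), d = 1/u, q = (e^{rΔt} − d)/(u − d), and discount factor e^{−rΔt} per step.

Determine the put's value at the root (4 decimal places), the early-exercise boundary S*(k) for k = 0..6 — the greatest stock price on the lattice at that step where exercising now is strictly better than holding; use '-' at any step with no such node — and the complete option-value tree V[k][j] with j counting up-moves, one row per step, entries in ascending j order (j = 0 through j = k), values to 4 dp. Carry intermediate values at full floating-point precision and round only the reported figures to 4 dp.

price = 2.8066
boundary = - - - 76.6293 70.6279 76.6293 83.1406
tree:
2.8066
4.9233 1.1414
8.3638 2.2243 0.2832
13.6507 4.2333 0.6347 0.0029
19.6521 7.7936 1.4221 0.0065 0.0000
25.1834 13.6507 3.1864 0.0147 0.0000 0.0000
30.2816 19.6521 7.1394 0.0332 0.0000 0.0000 0.0000
34.9804 25.1834 13.6507 0.0749 0.0000 0.0000 0.0000 0.0000

Δt=0.21471  u=1.08497  d=0.92168  q=0.55104  discount=0.98847
step 7 (expiry): payoffs max(K−S,0) = 34.9804 25.1834 13.6507 0.0749 0.0000 0.0000 0.0000 0.0000
step 6: (k=6,j=0): S=59.9984, (K−S)⁺=30.2816, hold=29.2409 ⇒ V=30.2816 exercise | (k=6,j=1): S=70.6279, (K−S)⁺=19.6521, hold=18.6114 ⇒ V=19.6521 exercise | (k=6,j=2): S=83.1406, (K−S)⁺=7.1394, hold=6.0987 ⇒ V=7.1394 exercise | (k=6,j=3): S=97.8700, (K−S)⁺=0.0000, hold=0.0332 ⇒ V=0.0332 continue | (k=6,j=4): S=115.2089, (K−S)⁺=0.0000, hold=0.0000 ⇒ V=0.0000 continue | (k=6,j=5): S=135.6197, (K−S)⁺=0.0000, hold=0.0000 ⇒ V=0.0000 continue | (k=6,j=6): S=159.6464, (K−S)⁺=0.0000, hold=0.0000 ⇒ V=0.0000 continue  boundary S*=83.1406
step 5: (k=5,j=0): S=65.0966, (K−S)⁺=25.1834, hold=24.1427 ⇒ V=25.1834 exercise | (k=5,j=1): S=76.6293, (K−S)⁺=13.6507, hold=12.6100 ⇒ V=13.6507 exercise | (k=5,j=2): S=90.2051, (K−S)⁺=0.0749, hold=3.1864 ⇒ V=3.1864 continue | (k=5,j=3): S=106.1861, (K−S)⁺=0.0000, hold=0.0147 ⇒ V=0.0147 continue | (k=5,j=4): S=124.9984, (K−S)⁺=0.0000, hold=0.0000 ⇒ V=0.0000 continue | (k=5,j=5): S=147.1435, (K−S)⁺=0.0000, hold=0.0000 ⇒ V=0.0000 continue  boundary S*=76.6293
step 4: (k=4,j=0): S=70.6279, (K−S)⁺=19.6521, hold=18.6114 ⇒ V=19.6521 exercise | (k=4,j=1): S=83.1406, (K−S)⁺=7.1394, hold=7.7936 ⇒ V=7.7936 continue | (k=4,j=2): S=97.8700, (K−S)⁺=0.0000, hold=1.4221 ⇒ V=1.4221 continue | (k=4,j=3): S=115.2089, (K−S)⁺=0.0000, hold=0.0065 ⇒ V=0.0065 continue | (k=4,j=4): S=135.6197, (K−S)⁺=0.0000, hold=0.0000 ⇒ V=0.0000 continue  boundary S*=70.6279
step 3: (k=3,j=0): S=76.6293, (K−S)⁺=13.6507, hold=12.9663 ⇒ V=13.6507 exercise | (k=3,j=1): S=90.2051, (K−S)⁺=0.0749, hold=4.2333 ⇒ V=4.2333 continue | (k=3,j=2): S=106.1861, (K−S)⁺=0.0000, hold=0.6347 ⇒ V=0.6347 continue | (k=3,j=3): S=124.9984, (K−S)⁺=0.0000, hold=0.0029 ⇒ V=0.0029 continue  boundary S*=76.6293
step 2: (k=2,j=0): S=83.1406, (K−S)⁺=7.1394, hold=8.3638 ⇒ V=8.3638 continue | (k=2,j=1): S=97.8700, (K−S)⁺=0.0000, hold=2.2243 ⇒ V=2.2243 continue | (k=2,j=2): S=115.2089, (K−S)⁺=0.0000, hold=0.2832 ⇒ V=0.2832 continue  boundary S*=-
step 1: (k=1,j=0): S=90.2051, (K−S)⁺=0.0749, hold=4.9233 ⇒ V=4.9233 continue | (k=1,j=1): S=106.1861, (K−S)⁺=0.0000, hold=1.1414 ⇒ V=1.1414 continue  boundary S*=-
step 0: (k=0,j=0): S=97.8700, (K−S)⁺=0.0000, hold=2.8066 ⇒ V=2.8066 continue  boundary S*=-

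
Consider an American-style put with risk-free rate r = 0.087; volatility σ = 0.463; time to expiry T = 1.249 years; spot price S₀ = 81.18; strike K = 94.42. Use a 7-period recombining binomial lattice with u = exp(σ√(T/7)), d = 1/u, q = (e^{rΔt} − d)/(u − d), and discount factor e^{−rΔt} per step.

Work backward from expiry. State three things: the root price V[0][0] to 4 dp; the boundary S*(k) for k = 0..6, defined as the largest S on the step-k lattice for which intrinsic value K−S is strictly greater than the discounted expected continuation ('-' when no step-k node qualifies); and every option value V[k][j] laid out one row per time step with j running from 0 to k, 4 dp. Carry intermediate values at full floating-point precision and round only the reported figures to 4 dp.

params: Δt=0.17843 u=1.21601 d=0.82236 q=0.49100 e^(-rΔt)=0.98460
t_7 payoffs: 73.7715 63.8874 49.2721 27.6607 0.0000 0.0000 0.0000 0.0000
t_6: node(6,0) S=25.1088 payoff=69.3112 vs cont=67.8568 → 69.3112 [stop]  node(6,1) S=37.1279 payoff=57.2921 vs cont=55.8377 → 57.2921 [stop]  node(6,2) S=54.9003 payoff=39.5197 vs cont=38.0653 → 39.5197 [stop]  node(6,3) S=81.1800 payoff=13.2400 vs cont=13.8623 → 13.8623 [wait]  node(6,4) S=120.0393 payoff=0.0000 vs cont=0.0000 → 0.0000 [wait]  node(6,5) S=177.4997 payoff=0.0000 vs cont=0.0000 → 0.0000 [wait]  node(6,6) S=262.4652 payoff=0.0000 vs cont=0.0000 → 0.0000 [wait]  ⇒ S*(6)=54.9003
t_5: node(5,0) S=30.5326 payoff=63.8874 vs cont=62.4330 → 63.8874 [stop]  node(5,1) S=45.1479 payoff=49.2721 vs cont=47.8177 → 49.2721 [stop]  node(5,2) S=66.7593 payoff=27.6607 vs cont=26.5071 → 27.6607 [stop]  node(5,3) S=98.7157 payoff=0.0000 vs cont=6.9472 → 6.9472 [wait]  node(5,4) S=145.9689 payoff=0.0000 vs cont=0.0000 → 0.0000 [wait]  node(5,5) S=215.8413 payoff=0.0000 vs cont=0.0000 → 0.0000 [wait]  ⇒ S*(5)=66.7593
t_4: node(4,0) S=37.1279 payoff=57.2921 vs cont=55.8377 → 57.2921 [stop]  node(4,1) S=54.9003 payoff=39.5197 vs cont=38.0653 → 39.5197 [stop]  node(4,2) S=81.1800 payoff=13.2400 vs cont=17.2209 → 17.2209 [wait]  node(4,3) S=120.0393 payoff=0.0000 vs cont=3.4816 → 3.4816 [wait]  node(4,4) S=177.4997 payoff=0.0000 vs cont=0.0000 → 0.0000 [wait]  ⇒ S*(4)=54.9003
t_3: node(3,0) S=45.1479 payoff=49.2721 vs cont=47.8177 → 49.2721 [stop]  node(3,1) S=66.7593 payoff=27.6607 vs cont=28.1308 → 28.1308 [wait]  node(3,2) S=98.7157 payoff=0.0000 vs cont=10.3135 → 10.3135 [wait]  node(3,3) S=145.9689 payoff=0.0000 vs cont=1.7448 → 1.7448 [wait]  ⇒ S*(3)=45.1479
t_2: node(2,0) S=54.9003 payoff=39.5197 vs cont=38.2926 → 39.5197 [stop]  node(2,1) S=81.1800 payoff=13.2400 vs cont=19.0839 → 19.0839 [wait]  node(2,2) S=120.0393 payoff=0.0000 vs cont=6.0122 → 6.0122 [wait]  ⇒ S*(2)=54.9003
t_1: node(1,0) S=66.7593 payoff=27.6607 vs cont=29.0315 → 29.0315 [wait]  node(1,1) S=98.7157 payoff=0.0000 vs cont=12.4705 → 12.4705 [wait]  ⇒ S*(1)=-
t_0: node(0,0) S=81.1800 payoff=13.2400 vs cont=20.5781 → 20.5781 [wait]  ⇒ S*(0)=-

price = 20.5781
boundary = - - 54.9003 45.1479 54.9003 66.7593 54.9003
tree:
20.5781
29.0315 12.4705
39.5197 19.0839 6.0122
49.2721 28.1308 10.3135 1.7448
57.2921 39.5197 17.2209 3.4816 0.0000
63.8874 49.2721 27.6607 6.9472 0.0000 0.0000
69.3112 57.2921 39.5197 13.8623 0.0000 0.0000 0.0000
73.7715 63.8874 49.2721 27.6607 0.0000 0.0000 0.0000 0.0000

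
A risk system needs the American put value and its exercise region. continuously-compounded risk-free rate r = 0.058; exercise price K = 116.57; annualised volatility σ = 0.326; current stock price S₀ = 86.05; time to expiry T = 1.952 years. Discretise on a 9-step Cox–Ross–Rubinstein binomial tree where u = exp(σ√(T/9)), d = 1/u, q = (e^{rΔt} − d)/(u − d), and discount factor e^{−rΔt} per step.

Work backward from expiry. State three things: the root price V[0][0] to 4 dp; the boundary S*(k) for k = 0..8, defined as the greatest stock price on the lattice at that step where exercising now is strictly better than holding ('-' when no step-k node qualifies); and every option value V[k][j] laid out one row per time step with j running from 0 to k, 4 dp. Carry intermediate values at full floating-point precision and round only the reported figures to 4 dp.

price = 32.3231
boundary = - 73.9291 63.5155 73.9291 63.5155 73.9291 86.0500 73.9291 86.0500
tree:
32.3231
42.6409 22.9672
53.0545 31.7769 14.8624
62.0013 42.6409 21.8689 8.3310
69.6878 53.0545 31.1242 13.2973 3.6460
76.2916 62.0013 42.6409 20.5566 6.4774 0.9472
81.9652 69.6878 53.0545 30.5200 11.2542 1.9326 0.0000
86.8396 76.2916 62.0013 42.6409 18.9601 3.9428 0.0000 0.0000
91.0274 81.9652 69.6878 53.0545 30.5200 8.0442 0.0000 0.0000 0.0000
94.6253 86.8396 76.2916 62.0013 42.6409 16.4118 0.0000 0.0000 0.0000 0.0000

params: Δt=0.21689 u=1.16395 d=0.85914 q=0.50365 e^(-rΔt)=0.98750
t_9 payoffs: 94.6253 86.8396 76.2916 62.0013 42.6409 16.4118 0.0000 0.0000 0.0000 0.0000
t_8: node(8,0) S=25.5426 payoff=91.0274 vs cont=89.5702 → 91.0274 [stop]  node(8,1) S=34.6048 payoff=81.9652 vs cont=80.5080 → 81.9652 [stop]  node(8,2) S=46.8822 payoff=69.6878 vs cont=68.2306 → 69.6878 [stop]  node(8,3) S=63.5155 payoff=53.0545 vs cont=51.5973 → 53.0545 [stop]  node(8,4) S=86.0500 payoff=30.5200 vs cont=29.0628 → 30.5200 [stop]  node(8,5) S=116.5795 payoff=0.0000 vs cont=8.0442 → 8.0442 [wait]  node(8,6) S=157.9405 payoff=0.0000 vs cont=0.0000 → 0.0000 [wait]  node(8,7) S=213.9760 payoff=0.0000 vs cont=0.0000 → 0.0000 [wait]  node(8,8) S=289.8921 payoff=0.0000 vs cont=0.0000 → 0.0000 [wait]  ⇒ S*(8)=86.0500
t_7: node(7,0) S=29.7304 payoff=86.8396 vs cont=85.3824 → 86.8396 [stop]  node(7,1) S=40.2784 payoff=76.2916 vs cont=74.8344 → 76.2916 [stop]  node(7,2) S=54.5687 payoff=62.0013 vs cont=60.5441 → 62.0013 [stop]  node(7,3) S=73.9291 payoff=42.6409 vs cont=41.1837 → 42.6409 [stop]  node(7,4) S=100.1582 payoff=16.4118 vs cont=18.9601 → 18.9601 [wait]  node(7,5) S=135.6932 payoff=0.0000 vs cont=3.9428 → 3.9428 [wait]  node(7,6) S=183.8355 payoff=0.0000 vs cont=0.0000 → 0.0000 [wait]  node(7,7) S=249.0581 payoff=0.0000 vs cont=0.0000 → 0.0000 [wait]  ⇒ S*(7)=73.9291
t_6: node(6,0) S=34.6048 payoff=81.9652 vs cont=80.5080 → 81.9652 [stop]  node(6,1) S=46.8822 payoff=69.6878 vs cont=68.2306 → 69.6878 [stop]  node(6,2) S=63.5155 payoff=53.0545 vs cont=51.5973 → 53.0545 [stop]  node(6,3) S=86.0500 payoff=30.5200 vs cont=30.3302 → 30.5200 [stop]  node(6,4) S=116.5795 payoff=0.0000 vs cont=11.2542 → 11.2542 [wait]  node(6,5) S=157.9405 payoff=0.0000 vs cont=1.9326 → 1.9326 [wait]  node(6,6) S=213.9760 payoff=0.0000 vs cont=0.0000 → 0.0000 [wait]  ⇒ S*(6)=86.0500
t_5: node(5,0) S=40.2784 payoff=76.2916 vs cont=74.8344 → 76.2916 [stop]  node(5,1) S=54.5687 payoff=62.0013 vs cont=60.5441 → 62.0013 [stop]  node(5,2) S=73.9291 payoff=42.6409 vs cont=41.1837 → 42.6409 [stop]  node(5,3) S=100.1582 payoff=16.4118 vs cont=20.5566 → 20.5566 [wait]  node(5,4) S=135.6932 payoff=0.0000 vs cont=6.4774 → 6.4774 [wait]  node(5,5) S=183.8355 payoff=0.0000 vs cont=0.9472 → 0.9472 [wait]  ⇒ S*(5)=73.9291
t_4: node(4,0) S=46.8822 payoff=69.6878 vs cont=68.2306 → 69.6878 [stop]  node(4,1) S=63.5155 payoff=53.0545 vs cont=51.5973 → 53.0545 [stop]  node(4,2) S=86.0500 payoff=30.5200 vs cont=31.1242 → 31.1242 [wait]  node(4,3) S=116.5795 payoff=0.0000 vs cont=13.2973 → 13.2973 [wait]  node(4,4) S=157.9405 payoff=0.0000 vs cont=3.6460 → 3.6460 [wait]  ⇒ S*(4)=63.5155
t_3: node(3,0) S=54.5687 payoff=62.0013 vs cont=60.5441 → 62.0013 [stop]  node(3,1) S=73.9291 payoff=42.6409 vs cont=41.4842 → 42.6409 [stop]  node(3,2) S=100.1582 payoff=16.4118 vs cont=21.8689 → 21.8689 [wait]  node(3,3) S=135.6932 payoff=0.0000 vs cont=8.3310 → 8.3310 [wait]  ⇒ S*(3)=73.9291
t_2: node(2,0) S=63.5155 payoff=53.0545 vs cont=51.5973 → 53.0545 [stop]  node(2,1) S=86.0500 payoff=30.5200 vs cont=31.7769 → 31.7769 [wait]  node(2,2) S=116.5795 payoff=0.0000 vs cont=14.8624 → 14.8624 [wait]  ⇒ S*(2)=63.5155
t_1: node(1,0) S=73.9291 payoff=42.6409 vs cont=41.8088 → 42.6409 [stop]  node(1,1) S=100.1582 payoff=16.4118 vs cont=22.9672 → 22.9672 [wait]  ⇒ S*(1)=73.9291
t_0: node(0,0) S=86.0500 payoff=30.5200 vs cont=32.3231 → 32.3231 [wait]  ⇒ S*(0)=-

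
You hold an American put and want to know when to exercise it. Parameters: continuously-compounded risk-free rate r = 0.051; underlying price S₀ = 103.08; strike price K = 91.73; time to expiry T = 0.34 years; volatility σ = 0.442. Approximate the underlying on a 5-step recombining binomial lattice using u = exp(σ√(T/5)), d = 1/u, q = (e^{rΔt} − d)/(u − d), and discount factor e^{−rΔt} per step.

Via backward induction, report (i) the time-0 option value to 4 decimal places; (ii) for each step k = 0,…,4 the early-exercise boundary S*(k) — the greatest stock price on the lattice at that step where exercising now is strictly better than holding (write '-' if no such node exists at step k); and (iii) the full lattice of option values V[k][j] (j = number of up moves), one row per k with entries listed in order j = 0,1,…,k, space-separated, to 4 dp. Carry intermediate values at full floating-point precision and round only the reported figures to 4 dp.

Δt=0.06800, u=1.12216, d=0.89113, q=0.48625, disc=e^(-rΔt)=0.99654
k=5 terminal: V=max(K-S,0) → 33.8016 18.7835 0.0000 0.0000 0.0000 0.0000
k=4: j=0 S=65.0052 intr=26.7248 cont=26.4072 V=26.7248[EX]; j=1 S=81.8580 intr=9.8720 cont=9.6165 V=9.8720[EX]; j=2 S=103.0800 intr=0.0000 cont=0.0000 V=0.0000[hold]; j=3 S=129.8038 intr=0.0000 cont=0.0000 V=0.0000[hold]; j=4 S=163.4559 intr=0.0000 cont=0.0000 V=0.0000[hold]  S*(4)=81.8580
k=3: j=0 S=72.9465 intr=18.7835 cont=18.4659 V=18.7835[EX]; j=1 S=91.8582 intr=0.0000 cont=5.0541 V=5.0541[hold]; j=2 S=115.6727 intr=0.0000 cont=0.0000 V=0.0000[hold]; j=3 S=145.6613 intr=0.0000 cont=0.0000 V=0.0000[hold]  S*(3)=72.9465
k=2: j=0 S=81.8580 intr=9.8720 cont=12.0656 V=12.0656[hold]; j=1 S=103.0800 intr=0.0000 cont=2.5875 V=2.5875[hold]; j=2 S=129.8038 intr=0.0000 cont=0.0000 V=0.0000[hold]  S*(2)=-
k=1: j=0 S=91.8582 intr=0.0000 cont=7.4310 V=7.4310[hold]; j=1 S=115.6727 intr=0.0000 cont=1.3247 V=1.3247[hold]  S*(1)=-
k=0: j=0 S=103.0800 intr=0.0000 cont=4.4464 V=4.4464[hold]  S*(0)=-

price = 4.4464
boundary = - - - 72.9465 81.8580
tree:
4.4464
7.4310 1.3247
12.0656 2.5875 0.0000
18.7835 5.0541 0.0000 0.0000
26.7248 9.8720 0.0000 0.0000 0.0000
33.8016 18.7835 0.0000 0.0000 0.0000 0.0000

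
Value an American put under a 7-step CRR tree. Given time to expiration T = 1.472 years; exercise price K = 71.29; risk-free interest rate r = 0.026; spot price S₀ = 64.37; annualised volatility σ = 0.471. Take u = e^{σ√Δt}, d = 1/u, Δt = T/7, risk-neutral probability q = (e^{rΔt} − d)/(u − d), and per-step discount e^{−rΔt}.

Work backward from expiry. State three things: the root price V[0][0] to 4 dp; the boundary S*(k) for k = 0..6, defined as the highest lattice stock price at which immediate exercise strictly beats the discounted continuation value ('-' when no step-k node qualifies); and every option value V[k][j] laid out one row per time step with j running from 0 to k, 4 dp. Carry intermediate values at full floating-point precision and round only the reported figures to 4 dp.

Δt=0.21029  u=1.24109  d=0.80575  q=0.45881  discount=0.99455
step 7 (expiry): payoffs max(K−S,0) = 57.0971 49.4287 37.6172 19.4241 0.0000 0.0000 0.0000 0.0000
step 6: (k=6,j=0): S=17.6147, (K−S)⁺=53.6753, hold=53.2866 ⇒ V=53.6753 exercise | (k=6,j=1): S=27.1317, (K−S)⁺=44.1583, hold=43.7696 ⇒ V=44.1583 exercise | (k=6,j=2): S=41.7908, (K−S)⁺=29.4992, hold=29.1105 ⇒ V=29.4992 exercise | (k=6,j=3): S=64.3700, (K−S)⁺=6.9200, hold=10.4549 ⇒ V=10.4549 continue | (k=6,j=4): S=99.1486, (K−S)⁺=0.0000, hold=0.0000 ⇒ V=0.0000 continue | (k=6,j=5): S=152.7178, (K−S)⁺=0.0000, hold=0.0000 ⇒ V=0.0000 continue | (k=6,j=6): S=235.2301, (K−S)⁺=0.0000, hold=0.0000 ⇒ V=0.0000 continue  boundary S*=41.7908
step 5: (k=5,j=0): S=21.8613, (K−S)⁺=49.4287, hold=49.0400 ⇒ V=49.4287 exercise | (k=5,j=1): S=33.6728, (K−S)⁺=37.6172, hold=37.2285 ⇒ V=37.6172 exercise | (k=5,j=2): S=51.8659, (K−S)⁺=19.4241, hold=20.6484 ⇒ V=20.6484 continue | (k=5,j=3): S=79.8886, (K−S)⁺=0.0000, hold=5.6273 ⇒ V=5.6273 continue | (k=5,j=4): S=123.0519, (K−S)⁺=0.0000, hold=0.0000 ⇒ V=0.0000 continue | (k=5,j=5): S=189.5358, (K−S)⁺=0.0000, hold=0.0000 ⇒ V=0.0000 continue  boundary S*=33.6728
step 4: (k=4,j=0): S=27.1317, (K−S)⁺=44.1583, hold=43.7696 ⇒ V=44.1583 exercise | (k=4,j=1): S=41.7908, (K−S)⁺=29.4992, hold=29.6692 ⇒ V=29.6692 continue | (k=4,j=2): S=64.3700, (K−S)⁺=6.9200, hold=13.6816 ⇒ V=13.6816 continue | (k=4,j=3): S=99.1486, (K−S)⁺=0.0000, hold=3.0288 ⇒ V=3.0288 continue | (k=4,j=4): S=152.7178, (K−S)⁺=0.0000, hold=0.0000 ⇒ V=0.0000 continue  boundary S*=27.1317
step 3: (k=3,j=0): S=33.6728, (K−S)⁺=37.6172, hold=37.3061 ⇒ V=37.6172 exercise | (k=3,j=1): S=51.8659, (K−S)⁺=19.4241, hold=22.2122 ⇒ V=22.2122 continue | (k=3,j=2): S=79.8886, (K−S)⁺=0.0000, hold=8.7461 ⇒ V=8.7461 continue | (k=3,j=3): S=123.0519, (K−S)⁺=0.0000, hold=1.6303 ⇒ V=1.6303 continue  boundary S*=33.6728
step 2: (k=2,j=0): S=41.7908, (K−S)⁺=29.4992, hold=30.3827 ⇒ V=30.3827 continue | (k=2,j=1): S=64.3700, (K−S)⁺=6.9200, hold=15.9465 ⇒ V=15.9465 continue | (k=2,j=2): S=99.1486, (K−S)⁺=0.0000, hold=5.4514 ⇒ V=5.4514 continue  boundary S*=-
step 1: (k=1,j=0): S=51.8659, (K−S)⁺=19.4241, hold=23.6297 ⇒ V=23.6297 continue | (k=1,j=1): S=79.8886, (K−S)⁺=0.0000, hold=11.0706 ⇒ V=11.0706 continue  boundary S*=-
step 0: (k=0,j=0): S=64.3700, (K−S)⁺=6.9200, hold=17.7701 ⇒ V=17.7701 continue  boundary S*=-

price = 17.7701
boundary = - - - 33.6728 27.1317 33.6728 41.7908
tree:
17.7701
23.6297 11.0706
30.3827 15.9465 5.4514
37.6172 22.2122 8.7461 1.6303
44.1583 29.6692 13.6816 3.0288 0.0000
49.4287 37.6172 20.6484 5.6273 0.0000 0.0000
53.6753 44.1583 29.4992 10.4549 0.0000 0.0000 0.0000
57.0971 49.4287 37.6172 19.4241 0.0000 0.0000 0.0000 0.0000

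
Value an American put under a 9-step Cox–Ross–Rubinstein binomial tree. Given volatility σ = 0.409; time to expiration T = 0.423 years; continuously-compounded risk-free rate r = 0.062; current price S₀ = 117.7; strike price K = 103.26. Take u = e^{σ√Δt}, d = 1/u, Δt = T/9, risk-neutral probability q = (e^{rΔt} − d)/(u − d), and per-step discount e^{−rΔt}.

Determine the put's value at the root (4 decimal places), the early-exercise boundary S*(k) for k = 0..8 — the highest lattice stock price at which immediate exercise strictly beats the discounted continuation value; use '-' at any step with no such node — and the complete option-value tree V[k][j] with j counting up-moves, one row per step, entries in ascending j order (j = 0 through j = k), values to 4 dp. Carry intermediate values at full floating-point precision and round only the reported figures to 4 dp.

price = 5.0917
boundary = - - - - - 75.5499 69.1394 75.5499 82.5548
tree:
5.0917
7.5993 2.5563
11.0468 4.1168 0.9747
15.5744 6.4798 1.7234 0.2145
21.1943 9.9163 3.0019 0.4255 0.0000
27.7101 14.6530 5.1286 0.8437 0.0000 0.0000
34.1206 20.7167 8.5355 1.6733 0.0000 0.0000 0.0000
39.9872 27.7101 13.6838 3.3184 0.0000 0.0000 0.0000 0.0000
45.3560 34.1206 20.7052 6.5808 0.0000 0.0000 0.0000 0.0000 0.0000
50.2693 39.9872 27.7101 13.0508 0.0000 0.0000 0.0000 0.0000 0.0000 0.0000

Δt=0.04700  u=1.09272  d=0.91515  q=0.49428  discount=0.99709
step 9 (expiry): payoffs max(K−S,0) = 50.2693 39.9872 27.7101 13.0508 0.0000 0.0000 0.0000 0.0000 0.0000 0.0000
step 8: (k=8,j=0): S=57.9040, (K−S)⁺=45.3560, hold=45.0555 ⇒ V=45.3560 exercise | (k=8,j=1): S=69.1394, (K−S)⁺=34.1206, hold=33.8202 ⇒ V=34.1206 exercise | (k=8,j=2): S=82.5548, (K−S)⁺=20.7052, hold=20.4047 ⇒ V=20.7052 exercise | (k=8,j=3): S=98.5733, (K−S)⁺=4.6867, hold=6.5808 ⇒ V=6.5808 continue | (k=8,j=4): S=117.7000, (K−S)⁺=0.0000, hold=0.0000 ⇒ V=0.0000 continue | (k=8,j=5): S=140.5379, (K−S)⁺=0.0000, hold=0.0000 ⇒ V=0.0000 continue | (k=8,j=6): S=167.8071, (K−S)⁺=0.0000, hold=0.0000 ⇒ V=0.0000 continue | (k=8,j=7): S=200.3676, (K−S)⁺=0.0000, hold=0.0000 ⇒ V=0.0000 continue | (k=8,j=8): S=239.2459, (K−S)⁺=0.0000, hold=0.0000 ⇒ V=0.0000 continue  boundary S*=82.5548
step 7: (k=7,j=0): S=63.2728, (K−S)⁺=39.9872, hold=39.6867 ⇒ V=39.9872 exercise | (k=7,j=1): S=75.5499, (K−S)⁺=27.7101, hold=27.4096 ⇒ V=27.7101 exercise | (k=7,j=2): S=90.2092, (K−S)⁺=13.0508, hold=13.6838 ⇒ V=13.6838 continue | (k=7,j=3): S=107.7130, (K−S)⁺=0.0000, hold=3.3184 ⇒ V=3.3184 continue | (k=7,j=4): S=128.6130, (K−S)⁺=0.0000, hold=0.0000 ⇒ V=0.0000 continue | (k=7,j=5): S=153.5684, (K−S)⁺=0.0000, hold=0.0000 ⇒ V=0.0000 continue | (k=7,j=6): S=183.3661, (K−S)⁺=0.0000, hold=0.0000 ⇒ V=0.0000 continue | (k=7,j=7): S=218.9455, (K−S)⁺=0.0000, hold=0.0000 ⇒ V=0.0000 continue  boundary S*=75.5499
step 6: (k=6,j=0): S=69.1394, (K−S)⁺=34.1206, hold=33.8202 ⇒ V=34.1206 exercise | (k=6,j=1): S=82.5548, (K−S)⁺=20.7052, hold=20.7167 ⇒ V=20.7167 continue | (k=6,j=2): S=98.5733, (K−S)⁺=4.6867, hold=8.5355 ⇒ V=8.5355 continue | (k=6,j=3): S=117.7000, (K−S)⁺=0.0000, hold=1.6733 ⇒ V=1.6733 continue | (k=6,j=4): S=140.5379, (K−S)⁺=0.0000, hold=0.0000 ⇒ V=0.0000 continue | (k=6,j=5): S=167.8071, (K−S)⁺=0.0000, hold=0.0000 ⇒ V=0.0000 continue | (k=6,j=6): S=200.3676, (K−S)⁺=0.0000, hold=0.0000 ⇒ V=0.0000 continue  boundary S*=69.1394
step 5: (k=5,j=0): S=75.5499, (K−S)⁺=27.7101, hold=27.4153 ⇒ V=27.7101 exercise | (k=5,j=1): S=90.2092, (K−S)⁺=13.0508, hold=14.6530 ⇒ V=14.6530 continue | (k=5,j=2): S=107.7130, (K−S)⁺=0.0000, hold=5.1286 ⇒ V=5.1286 continue | (k=5,j=3): S=128.6130, (K−S)⁺=0.0000, hold=0.8437 ⇒ V=0.8437 continue | (k=5,j=4): S=153.5684, (K−S)⁺=0.0000, hold=0.0000 ⇒ V=0.0000 continue | (k=5,j=5): S=183.3661, (K−S)⁺=0.0000, hold=0.0000 ⇒ V=0.0000 continue  boundary S*=75.5499
step 4: (k=4,j=0): S=82.5548, (K−S)⁺=20.7052, hold=21.1943 ⇒ V=21.1943 continue | (k=4,j=1): S=98.5733, (K−S)⁺=4.6867, hold=9.9163 ⇒ V=9.9163 continue | (k=4,j=2): S=117.7000, (K−S)⁺=0.0000, hold=3.0019 ⇒ V=3.0019 continue | (k=4,j=3): S=140.5379, (K−S)⁺=0.0000, hold=0.4255 ⇒ V=0.4255 continue | (k=4,j=4): S=167.8071, (K−S)⁺=0.0000, hold=0.0000 ⇒ V=0.0000 continue  boundary S*=-
step 3: (k=3,j=0): S=90.2092, (K−S)⁺=13.0508, hold=15.5744 ⇒ V=15.5744 continue | (k=3,j=1): S=107.7130, (K−S)⁺=0.0000, hold=6.4798 ⇒ V=6.4798 continue | (k=3,j=2): S=128.6130, (K−S)⁺=0.0000, hold=1.7234 ⇒ V=1.7234 continue | (k=3,j=3): S=153.5684, (K−S)⁺=0.0000, hold=0.2145 ⇒ V=0.2145 continue  boundary S*=-
step 2: (k=2,j=0): S=98.5733, (K−S)⁺=4.6867, hold=11.0468 ⇒ V=11.0468 continue | (k=2,j=1): S=117.7000, (K−S)⁺=0.0000, hold=4.1168 ⇒ V=4.1168 continue | (k=2,j=2): S=140.5379, (K−S)⁺=0.0000, hold=0.9747 ⇒ V=0.9747 continue  boundary S*=-
step 1: (k=1,j=0): S=107.7130, (K−S)⁺=0.0000, hold=7.5993 ⇒ V=7.5993 continue | (k=1,j=1): S=128.6130, (K−S)⁺=0.0000, hold=2.5563 ⇒ V=2.5563 continue  boundary S*=-
step 0: (k=0,j=0): S=117.7000, (K−S)⁺=0.0000, hold=5.0917 ⇒ V=5.0917 continue  boundary S*=-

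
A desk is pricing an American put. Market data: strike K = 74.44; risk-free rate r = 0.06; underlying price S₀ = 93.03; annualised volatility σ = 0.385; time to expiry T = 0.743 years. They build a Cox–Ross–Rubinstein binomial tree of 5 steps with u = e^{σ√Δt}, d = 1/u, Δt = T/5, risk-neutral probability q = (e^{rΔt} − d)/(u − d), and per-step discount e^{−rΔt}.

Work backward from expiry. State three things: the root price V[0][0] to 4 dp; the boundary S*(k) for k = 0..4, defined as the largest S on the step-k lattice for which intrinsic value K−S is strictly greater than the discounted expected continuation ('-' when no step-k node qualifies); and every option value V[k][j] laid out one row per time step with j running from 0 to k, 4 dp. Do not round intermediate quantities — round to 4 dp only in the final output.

price = 3.3187
boundary = - - - - 51.3812
tree:
3.3187
5.6849 0.9459
9.4832 1.8824 0.0000
15.2297 3.7464 0.0000 0.0000
23.0588 7.4558 0.0000 0.0000 0.0000
30.1455 14.8383 0.0000 0.0000 0.0000 0.0000

Δt=0.14860  u=1.15999  d=0.86208  q=0.49303  discount=0.99112
step 5 (expiry): payoffs max(K−S,0) = 30.1455 14.8383 0.0000 0.0000 0.0000 0.0000
step 4: (k=4,j=0): S=51.3812, (K−S)⁺=23.0588, hold=22.3980 ⇒ V=23.0588 exercise | (k=4,j=1): S=69.1375, (K−S)⁺=5.3025, hold=7.4558 ⇒ V=7.4558 continue | (k=4,j=2): S=93.0300, (K−S)⁺=0.0000, hold=0.0000 ⇒ V=0.0000 continue | (k=4,j=3): S=125.1793, (K−S)⁺=0.0000, hold=0.0000 ⇒ V=0.0000 continue | (k=4,j=4): S=168.4386, (K−S)⁺=0.0000, hold=0.0000 ⇒ V=0.0000 continue  boundary S*=51.3812
step 3: (k=3,j=0): S=59.6017, (K−S)⁺=14.8383, hold=15.2297 ⇒ V=15.2297 continue | (k=3,j=1): S=80.1989, (K−S)⁺=0.0000, hold=3.7464 ⇒ V=3.7464 continue | (k=3,j=2): S=107.9140, (K−S)⁺=0.0000, hold=0.0000 ⇒ V=0.0000 continue | (k=3,j=3): S=145.2068, (K−S)⁺=0.0000, hold=0.0000 ⇒ V=0.0000 continue  boundary S*=-
step 2: (k=2,j=0): S=69.1375, (K−S)⁺=5.3025, hold=9.4832 ⇒ V=9.4832 continue | (k=2,j=1): S=93.0300, (K−S)⁺=0.0000, hold=1.8824 ⇒ V=1.8824 continue | (k=2,j=2): S=125.1793, (K−S)⁺=0.0000, hold=0.0000 ⇒ V=0.0000 continue  boundary S*=-
step 1: (k=1,j=0): S=80.1989, (K−S)⁺=0.0000, hold=5.6849 ⇒ V=5.6849 continue | (k=1,j=1): S=107.9140, (K−S)⁺=0.0000, hold=0.9459 ⇒ V=0.9459 continue  boundary S*=-
step 0: (k=0,j=0): S=93.0300, (K−S)⁺=0.0000, hold=3.3187 ⇒ V=3.3187 continue  boundary S*=-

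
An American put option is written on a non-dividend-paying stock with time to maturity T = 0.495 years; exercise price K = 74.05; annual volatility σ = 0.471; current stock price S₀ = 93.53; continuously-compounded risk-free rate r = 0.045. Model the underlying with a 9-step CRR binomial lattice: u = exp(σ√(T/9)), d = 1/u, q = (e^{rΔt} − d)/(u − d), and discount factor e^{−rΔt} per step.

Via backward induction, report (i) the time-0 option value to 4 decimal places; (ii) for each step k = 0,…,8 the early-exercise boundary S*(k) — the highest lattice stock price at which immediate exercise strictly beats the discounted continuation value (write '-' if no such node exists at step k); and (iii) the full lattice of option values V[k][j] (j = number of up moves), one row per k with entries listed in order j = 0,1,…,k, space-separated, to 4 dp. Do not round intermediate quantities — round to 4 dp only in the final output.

price = 3.6577
boundary = - - - - - - 48.2081 53.8383 60.1262
tree:
3.6577
5.4518 1.7607
7.9380 2.8249 0.6333
11.2468 4.4456 1.1088 0.1289
15.4333 6.8341 1.9180 0.2503 0.0000
20.4024 10.2063 3.2684 0.4859 0.0000 0.0000
25.8419 14.6988 5.4615 0.9433 0.0000 0.0000 0.0000
30.8834 20.2117 8.8874 1.8313 0.0000 0.0000 0.0000 0.0000
35.3976 25.8419 13.9238 3.5551 0.0000 0.0000 0.0000 0.0000 0.0000
39.4398 30.8834 20.2117 6.9016 0.0000 0.0000 0.0000 0.0000 0.0000 0.0000

Δt=0.05500  u=1.11679  d=0.89542  q=0.48361  discount=0.99753
step 9 (expiry): payoffs max(K−S,0) = 39.4398 30.8834 20.2117 6.9016 0.0000 0.0000 0.0000 0.0000 0.0000 0.0000
step 8: (k=8,j=0): S=38.6524, (K−S)⁺=35.3976, hold=35.2146 ⇒ V=35.3976 exercise | (k=8,j=1): S=48.2081, (K−S)⁺=25.8419, hold=25.6589 ⇒ V=25.8419 exercise | (k=8,j=2): S=60.1262, (K−S)⁺=13.9238, hold=13.7408 ⇒ V=13.9238 exercise | (k=8,j=3): S=74.9907, (K−S)⁺=0.0000, hold=3.5551 ⇒ V=3.5551 continue | (k=8,j=4): S=93.5300, (K−S)⁺=0.0000, hold=0.0000 ⇒ V=0.0000 continue | (k=8,j=5): S=116.6527, (K−S)⁺=0.0000, hold=0.0000 ⇒ V=0.0000 continue | (k=8,j=6): S=145.4918, (K−S)⁺=0.0000, hold=0.0000 ⇒ V=0.0000 continue | (k=8,j=7): S=181.4605, (K−S)⁺=0.0000, hold=0.0000 ⇒ V=0.0000 continue | (k=8,j=8): S=226.3215, (K−S)⁺=0.0000, hold=0.0000 ⇒ V=0.0000 continue  boundary S*=60.1262
step 7: (k=7,j=0): S=43.1666, (K−S)⁺=30.8834, hold=30.7003 ⇒ V=30.8834 exercise | (k=7,j=1): S=53.8383, (K−S)⁺=20.2117, hold=20.0286 ⇒ V=20.2117 exercise | (k=7,j=2): S=67.1484, (K−S)⁺=6.9016, hold=8.8874 ⇒ V=8.8874 continue | (k=7,j=3): S=83.7489, (K−S)⁺=0.0000, hold=1.8313 ⇒ V=1.8313 continue | (k=7,j=4): S=104.4535, (K−S)⁺=0.0000, hold=0.0000 ⇒ V=0.0000 continue | (k=7,j=5): S=130.2766, (K−S)⁺=0.0000, hold=0.0000 ⇒ V=0.0000 continue | (k=7,j=6): S=162.4839, (K−S)⁺=0.0000, hold=0.0000 ⇒ V=0.0000 continue | (k=7,j=7): S=202.6534, (K−S)⁺=0.0000, hold=0.0000 ⇒ V=0.0000 continue  boundary S*=53.8383
step 6: (k=6,j=0): S=48.2081, (K−S)⁺=25.8419, hold=25.6589 ⇒ V=25.8419 exercise | (k=6,j=1): S=60.1262, (K−S)⁺=13.9238, hold=14.6988 ⇒ V=14.6988 continue | (k=6,j=2): S=74.9907, (K−S)⁺=0.0000, hold=5.4615 ⇒ V=5.4615 continue | (k=6,j=3): S=93.5300, (K−S)⁺=0.0000, hold=0.9433 ⇒ V=0.9433 continue | (k=6,j=4): S=116.6527, (K−S)⁺=0.0000, hold=0.0000 ⇒ V=0.0000 continue | (k=6,j=5): S=145.4918, (K−S)⁺=0.0000, hold=0.0000 ⇒ V=0.0000 continue | (k=6,j=6): S=181.4605, (K−S)⁺=0.0000, hold=0.0000 ⇒ V=0.0000 continue  boundary S*=48.2081
step 5: (k=5,j=0): S=53.8383, (K−S)⁺=20.2117, hold=20.4024 ⇒ V=20.4024 continue | (k=5,j=1): S=67.1484, (K−S)⁺=6.9016, hold=10.2063 ⇒ V=10.2063 continue | (k=5,j=2): S=83.7489, (K−S)⁺=0.0000, hold=3.2684 ⇒ V=3.2684 continue | (k=5,j=3): S=104.4535, (K−S)⁺=0.0000, hold=0.4859 ⇒ V=0.4859 continue | (k=5,j=4): S=130.2766, (K−S)⁺=0.0000, hold=0.0000 ⇒ V=0.0000 continue | (k=5,j=5): S=162.4839, (K−S)⁺=0.0000, hold=0.0000 ⇒ V=0.0000 continue  boundary S*=-
step 4: (k=4,j=0): S=60.1262, (K−S)⁺=13.9238, hold=15.4333 ⇒ V=15.4333 continue | (k=4,j=1): S=74.9907, (K−S)⁺=0.0000, hold=6.8341 ⇒ V=6.8341 continue | (k=4,j=2): S=93.5300, (K−S)⁺=0.0000, hold=1.9180 ⇒ V=1.9180 continue | (k=4,j=3): S=116.6527, (K−S)⁺=0.0000, hold=0.2503 ⇒ V=0.2503 continue | (k=4,j=4): S=145.4918, (K−S)⁺=0.0000, hold=0.0000 ⇒ V=0.0000 continue  boundary S*=-
step 3: (k=3,j=0): S=67.1484, (K−S)⁺=6.9016, hold=11.2468 ⇒ V=11.2468 continue | (k=3,j=1): S=83.7489, (K−S)⁺=0.0000, hold=4.4456 ⇒ V=4.4456 continue | (k=3,j=2): S=104.4535, (K−S)⁺=0.0000, hold=1.1088 ⇒ V=1.1088 continue | (k=3,j=3): S=130.2766, (K−S)⁺=0.0000, hold=0.1289 ⇒ V=0.1289 continue  boundary S*=-
step 2: (k=2,j=0): S=74.9907, (K−S)⁺=0.0000, hold=7.9380 ⇒ V=7.9380 continue | (k=2,j=1): S=93.5300, (K−S)⁺=0.0000, hold=2.8249 ⇒ V=2.8249 continue | (k=2,j=2): S=116.6527, (K−S)⁺=0.0000, hold=0.6333 ⇒ V=0.6333 continue  boundary S*=-
step 1: (k=1,j=0): S=83.7489, (K−S)⁺=0.0000, hold=5.4518 ⇒ V=5.4518 continue | (k=1,j=1): S=104.4535, (K−S)⁺=0.0000, hold=1.7607 ⇒ V=1.7607 continue  boundary S*=-
step 0: (k=0,j=0): S=93.5300, (K−S)⁺=0.0000, hold=3.6577 ⇒ V=3.6577 continue  boundary S*=-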